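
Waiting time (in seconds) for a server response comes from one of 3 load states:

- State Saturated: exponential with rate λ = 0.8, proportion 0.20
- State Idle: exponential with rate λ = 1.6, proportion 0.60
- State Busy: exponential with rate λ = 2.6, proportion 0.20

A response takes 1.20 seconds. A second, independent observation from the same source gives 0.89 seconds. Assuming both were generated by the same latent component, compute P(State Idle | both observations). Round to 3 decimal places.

Apply Bayes' rule: the posterior for each component is proportional to its prior times its likelihood at x.
Since both observations come from the same component, the likelihood for component k is f_k(x₁)·f_k(x₂).
  L_Saturated = [0.8·e^(−0.8·1.20) = 0.8·e^(−0.9600) = 0.306314] × [0.39253] = 0.120237
  L_Idle = [1.6·e^(−1.6·1.20) = 1.6·e^(−1.9200) = 0.234571] × [0.385199] = 0.0903565
  L_Busy = [2.6·e^(−2.6·1.20) = 2.6·e^(−3.1200) = 0.114809] × [0.257049] = 0.0295114
Multiply by the mixture weights:
  π_Saturated·L_Saturated = 0.20 × 0.120237 = 0.0240475
  π_Idle·L_Idle = 0.60 × 0.0903565 = 0.0542139
  π_Busy·L_Busy = 0.20 × 0.0295114 = 0.00590229
Marginal: 0.0240475 + 0.0542139 + 0.00590229 = 0.0841636
P(State Idle | x₁, x₂) = 0.0542139 / 0.0841636 ≈ 0.644

0.644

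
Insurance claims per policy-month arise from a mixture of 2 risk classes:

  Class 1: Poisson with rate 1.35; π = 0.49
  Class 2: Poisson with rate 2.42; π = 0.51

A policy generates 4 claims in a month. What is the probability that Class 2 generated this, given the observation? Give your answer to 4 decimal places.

P(component k | x) = P(Z=k)·f_k(x) / marginal(x), where marginal(x) = Σ_j P(Z=j)·f_j(x).
Poisson probabilities:
  p_1 = e^(−1.35)·1.35^4/4! = 0.0358778
  p_2 = e^(−2.42)·2.42^4/4! = 0.127074
Weight by the priors:
  P(Z=1)·p_1 = 0.49 × 0.0358778 = 0.0175801
  P(Z=2)·p_2 = 0.51 × 0.127074 = 0.0648079
Denominator: 0.0175801 + 0.0648079 = 0.082388
So the posterior for Class 2 is 0.0648079 / 0.082388 ≈ 0.7866.

0.7866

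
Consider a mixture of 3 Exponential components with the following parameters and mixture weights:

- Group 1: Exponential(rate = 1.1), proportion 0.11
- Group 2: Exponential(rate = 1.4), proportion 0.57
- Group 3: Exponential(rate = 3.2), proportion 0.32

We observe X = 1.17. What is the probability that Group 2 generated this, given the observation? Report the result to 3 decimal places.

0.729

Posterior ∝ prior × likelihood, so P(k | x) ∝ π_k f_k(x); normalise over all components.
Component likelihoods at x = 1.17:
  f_1 = 0.303708
  f_2 = 0.272116
  f_3 = 0.0757097
Weight by the priors:
  π_1·f_1 = 0.11 × 0.303708 = 0.0334078
  π_2·f_2 = 0.57 × 0.272116 = 0.155106
  π_3·f_3 = 0.32 × 0.0757097 = 0.0242271
Normaliser: 0.0334078 + 0.155106 + 0.0242271 = 0.212741
P(Group 2 | 1.17) ≈ 0.729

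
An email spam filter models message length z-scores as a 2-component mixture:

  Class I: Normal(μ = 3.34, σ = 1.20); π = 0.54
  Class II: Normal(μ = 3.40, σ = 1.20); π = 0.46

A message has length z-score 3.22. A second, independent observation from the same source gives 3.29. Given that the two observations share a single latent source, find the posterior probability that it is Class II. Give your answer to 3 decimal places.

P(component k | x) = π_k·f_k(x) / marginal(x), where marginal(x) = Σ_j π_j·f_j(x).
Since both observations come from the same component, the likelihood for component k is f_k(x₁)·f_k(x₂).
  L_I = [0.330794] × [0.332163] = 0.109878
  L_II = [0.328733] × [0.331058] = 0.10883
Unnormalised posteriors:
  π_I·L_I = 0.54 × 0.109878 = 0.0593339
  π_II·L_II = 0.46 × 0.10883 = 0.0500616
Normaliser: 0.0593339 + 0.0500616 = 0.109396
P(Class II | x₁, x₂) = 0.0500616 / 0.109396 ≈ 0.458

0.458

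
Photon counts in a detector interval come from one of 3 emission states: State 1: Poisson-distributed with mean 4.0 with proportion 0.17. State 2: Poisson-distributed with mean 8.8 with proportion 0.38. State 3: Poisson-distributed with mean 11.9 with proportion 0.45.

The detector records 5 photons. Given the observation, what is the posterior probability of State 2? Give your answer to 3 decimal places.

P(component k | x) = w_k·f_k(x) / marginal(x), where marginal(x) = Σ_j w_j·f_j(x).
Poisson probabilities:
  f_1 = 0.156293
  f_2 = 0.0662889
  f_3 = 0.0135036
Weight by the priors:
  w_1·f_1 = 0.17 × 0.156293 = 0.0265699
  w_2·f_2 = 0.38 × 0.0662889 = 0.0251898
  w_3·f_3 = 0.45 × 0.0135036 = 0.00607662
Marginal: 0.0265699 + 0.0251898 + 0.00607662 = 0.0578363
Responsibility of State 2: 0.0251898 / 0.0578363 ≈ 0.436

0.436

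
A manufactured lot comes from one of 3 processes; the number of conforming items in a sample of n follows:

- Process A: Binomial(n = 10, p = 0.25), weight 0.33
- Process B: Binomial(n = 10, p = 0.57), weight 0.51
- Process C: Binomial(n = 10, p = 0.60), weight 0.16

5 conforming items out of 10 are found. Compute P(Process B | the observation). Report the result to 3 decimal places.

The responsibility of component k is π_k f_k(x) divided by Σ_j π_j f_j(x).
Evaluate each component's likelihood at the observed value:
  L_A = C(10,5)·0.25^5·0.75^5 = 252·0.000976562·0.237305 = 0.0583992
  L_B = C(10,5)·0.57^5·0.43^5 = 252·0.0601692·0.0147008 = 0.222904
  L_C = C(10,5)·0.60^5·0.40^5 = 252·0.07776·0.01024 = 0.200658
Prior × likelihood for each component:
  π_A·L_A = 0.33 × 0.0583992 = 0.0192717
  π_B·L_B = 0.51 × 0.222904 = 0.113681
  π_C·L_C = 0.16 × 0.200658 = 0.0321053
Evidence: 0.0192717 + 0.113681 + 0.0321053 = 0.165058
P(Process B | the observation) ≈ 0.689

0.689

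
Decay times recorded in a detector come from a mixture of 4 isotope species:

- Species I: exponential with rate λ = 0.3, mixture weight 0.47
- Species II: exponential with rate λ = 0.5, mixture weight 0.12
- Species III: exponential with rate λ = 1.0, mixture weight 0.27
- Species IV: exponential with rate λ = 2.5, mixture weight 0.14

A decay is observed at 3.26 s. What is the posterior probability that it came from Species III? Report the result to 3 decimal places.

0.138

The responsibility of component k is π_k f_k(x) divided by Σ_j π_j f_j(x).
Exponential densities:
  p_I = 0.3·e^(−0.3·3.26) = 0.3·e^(−0.9780) = 0.112819
  p_II = 0.5·e^(−0.5·3.26) = 0.5·e^(−1.6300) = 0.0979648
  p_III = 1.0·e^(−1.0·3.26) = 1.0·e^(−3.2600) = 0.0383884
  p_IV = 2.5·e^(−2.5·3.26) = 2.5·e^(−8.1500) = 0.000721838
Prior × likelihood for each component:
  π_I·p_I = 0.47 × 0.112819 = 0.0530248
  π_II·p_II = 0.12 × 0.0979648 = 0.0117558
  π_III·p_III = 0.27 × 0.0383884 = 0.0103649
  π_IV·p_IV = 0.14 × 0.000721838 = 0.000101057
Denominator: 0.0530248 + 0.0117558 + 0.0103649 + 0.000101057 = 0.0752465
Responsibility of Species III: 0.0103649 / 0.0752465 ≈ 0.138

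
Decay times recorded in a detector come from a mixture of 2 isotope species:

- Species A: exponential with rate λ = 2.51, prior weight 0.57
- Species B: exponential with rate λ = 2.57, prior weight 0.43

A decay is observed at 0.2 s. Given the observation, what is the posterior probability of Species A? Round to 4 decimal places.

0.5671

P(component k | x) = w_k·f_k(x) / marginal(x), where marginal(x) = Σ_j w_j·f_j(x).
Evaluate each component's likelihood at the observed value:
  p_A = 1.51935
  p_B = 1.53711
Weight by the priors:
  w_A·p_A = 0.57 × 1.51935 = 0.86603
  w_B·p_B = 0.43 × 1.53711 = 0.660959
Normaliser: 0.86603 + 0.660959 = 1.52699
P(Species A | x) = 0.86603 / 1.52699 ≈ 0.5671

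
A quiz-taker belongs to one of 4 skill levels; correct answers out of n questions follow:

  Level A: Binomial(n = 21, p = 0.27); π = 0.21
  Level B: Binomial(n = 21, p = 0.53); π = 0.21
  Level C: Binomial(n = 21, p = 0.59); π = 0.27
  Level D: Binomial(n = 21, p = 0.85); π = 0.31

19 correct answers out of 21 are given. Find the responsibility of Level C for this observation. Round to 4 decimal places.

Apply Bayes' rule: the posterior for each component is proportional to its prior times its likelihood at x.
Evaluate each component's likelihood at the observed value:
  p_A = 1.75702e-09
  p_B = 0.000267705
  p_C = 0.00156306
  p_D = 0.215457
Unnormalised posteriors:
  P(Z=A)·p_A = 0.21 × 1.75702e-09 = 3.68974e-10
  P(Z=B)·p_B = 0.21 × 0.000267705 = 5.62181e-05
  P(Z=C)·p_C = 0.27 × 0.00156306 = 0.000422026
  P(Z=D)·p_D = 0.31 × 0.215457 = 0.0667918
Normaliser: 3.68974e-10 + 5.62181e-05 + 0.000422026 + 0.0667918 = 0.06727
P(Level C | data) ≈ 0.0063

0.0063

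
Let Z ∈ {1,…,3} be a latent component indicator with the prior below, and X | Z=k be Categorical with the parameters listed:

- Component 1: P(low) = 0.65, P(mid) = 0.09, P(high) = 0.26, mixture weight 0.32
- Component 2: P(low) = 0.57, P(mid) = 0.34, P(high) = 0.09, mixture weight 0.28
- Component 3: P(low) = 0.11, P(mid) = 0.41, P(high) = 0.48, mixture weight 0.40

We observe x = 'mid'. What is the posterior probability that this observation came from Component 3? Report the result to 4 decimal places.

0.5694

Apply Bayes' rule: the posterior for each component is proportional to its prior times its likelihood at x.
Categorical probabilities:
  L_1 = P(mid | comp) = 0.09
  L_2 = P(mid | comp) = 0.34
  L_3 = P(mid | comp) = 0.41
Prior × likelihood for each component:
  π_1·L_1 = 0.32 × 0.09 = 0.0288
  π_2·L_2 = 0.28 × 0.34 = 0.0952
  π_3·L_3 = 0.40 × 0.41 = 0.164
Evidence: 0.0288 + 0.0952 + 0.164 = 0.288
Responsibility of Component 3: 0.164 / 0.288 ≈ 0.5694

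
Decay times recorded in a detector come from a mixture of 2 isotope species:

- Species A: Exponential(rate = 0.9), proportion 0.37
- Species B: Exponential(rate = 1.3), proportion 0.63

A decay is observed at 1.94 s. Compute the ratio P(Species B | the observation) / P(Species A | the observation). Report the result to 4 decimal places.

Posterior odds = (π_i f_i(x)) / (π_j f_j(x)); the normalising sum cancels.
Exponential densities:
  p_A = 0.157023
  p_B = 0.104389
0.0657648 / 0.0580987 ≈ 1.1319

1.1319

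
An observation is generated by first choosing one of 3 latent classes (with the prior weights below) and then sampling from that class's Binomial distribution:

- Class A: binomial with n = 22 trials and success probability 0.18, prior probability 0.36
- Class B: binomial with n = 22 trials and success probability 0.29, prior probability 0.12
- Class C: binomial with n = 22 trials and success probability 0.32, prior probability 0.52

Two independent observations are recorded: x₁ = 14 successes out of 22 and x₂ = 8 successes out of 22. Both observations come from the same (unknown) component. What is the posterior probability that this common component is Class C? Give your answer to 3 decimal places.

Apply Bayes' rule: the posterior for each component is proportional to its prior times its likelihood at x.
Since both observations come from the same component, the likelihood for component k is f_k(x₁)·f_k(x₂).
  p_A = [C(22,14)·0.18^14·0.82^8 = 319770·3.74813e-11·0.204414 = 2.44999e-06] × [0.0218984] = 5.36507e-08
  p_B = [C(22,14)·0.29^14·0.71^8 = 319770·2.97558e-08·0.0645754 = 0.000614436] × [0.132324] = 8.13046e-05
  p_C = [C(22,14)·0.32^14·0.68^8 = 319770·1.18059e-07·0.0457163 = 0.00172587] × [0.158914] = 0.000274265
Weight by the priors:
  π_A·p_A = 0.36 × 5.36507e-08 = 1.93142e-08
  π_B·p_B = 0.12 × 8.13046e-05 = 9.75655e-06
  π_C·p_C = 0.52 × 0.000274265 = 0.000142618
Sum: 1.93142e-08 + 9.75655e-06 + 0.000142618 = 0.000152394
So the posterior for Class C is 0.000142618 / 0.000152394 ≈ 0.936.

0.936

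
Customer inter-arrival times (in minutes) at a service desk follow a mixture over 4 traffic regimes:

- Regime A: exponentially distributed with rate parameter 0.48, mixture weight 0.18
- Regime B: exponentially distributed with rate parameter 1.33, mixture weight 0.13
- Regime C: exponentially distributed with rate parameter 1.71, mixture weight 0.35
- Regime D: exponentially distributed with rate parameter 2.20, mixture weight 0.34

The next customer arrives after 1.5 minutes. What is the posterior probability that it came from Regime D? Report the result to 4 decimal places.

Posterior ∝ prior × likelihood, so P(k | x) ∝ P(Z=k) f_k(x); normalise over all components.
Component likelihoods at x = 1.5 minutes:
  f_A = 0.233641
  f_B = 0.180898
  f_C = 0.131532
  f_D = 0.081143
Prior × likelihood for each component:
  P(Z=A)·f_A = 0.18 × 0.233641 = 0.0420554
  P(Z=B)·f_B = 0.13 × 0.180898 = 0.0235168
  P(Z=C)·f_C = 0.35 × 0.131532 = 0.0460361
  P(Z=D)·f_D = 0.34 × 0.081143 = 0.0275886
Denominator: 0.0420554 + 0.0235168 + 0.0460361 + 0.0275886 = 0.139197
P(Regime D | x) = 0.0275886 / 0.139197 ≈ 0.1982

0.1982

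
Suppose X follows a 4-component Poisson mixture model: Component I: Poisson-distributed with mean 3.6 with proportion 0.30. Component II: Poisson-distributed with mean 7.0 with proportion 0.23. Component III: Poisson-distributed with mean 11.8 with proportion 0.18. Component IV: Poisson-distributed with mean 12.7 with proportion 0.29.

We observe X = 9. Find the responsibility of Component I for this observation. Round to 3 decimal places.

The responsibility of component k is π_k f_k(x) divided by Σ_j π_j f_j(x).
Poisson probabilities:
  p_I = e^(−3.6)·3.6^9/9! = 0.00764715
  p_II = e^(−7.0)·7.0^9/9! = 0.101405
  p_III = e^(−11.8)·11.8^9/9! = 0.0917276
  p_IV = e^(−12.7)·12.7^9/9! = 0.0722654
Weight by the priors:
  π_I·p_I = 0.30 × 0.00764715 = 0.00229414
  π_II·p_II = 0.23 × 0.101405 = 0.0233231
  π_III·p_III = 0.18 × 0.0917276 = 0.016511
  π_IV·p_IV = 0.29 × 0.0722654 = 0.020957
Evidence: 0.00229414 + 0.0233231 + 0.016511 + 0.020957 = 0.0630852
P(Component I | data) = 0.00229414 / 0.0630852 ≈ 0.036

0.036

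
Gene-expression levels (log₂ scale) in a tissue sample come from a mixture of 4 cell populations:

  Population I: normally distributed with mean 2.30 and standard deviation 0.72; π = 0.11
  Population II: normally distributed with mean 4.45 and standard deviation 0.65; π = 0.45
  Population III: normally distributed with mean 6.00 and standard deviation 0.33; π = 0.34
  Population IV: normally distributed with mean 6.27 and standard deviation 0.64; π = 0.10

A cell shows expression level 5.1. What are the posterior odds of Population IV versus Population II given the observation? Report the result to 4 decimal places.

0.0700

The posterior odds equal the prior odds times the likelihood ratio: (P(Z=i)/P(Z=j))·(f_i(x)/f_j(x)).
Component likelihoods at x = 5.1:
  L_I = 0.000288112
  L_II = 0.372263
  L_III = 0.0293259
  L_IV = 0.117224
0.0117224 / 0.167518 ≈ 0.0700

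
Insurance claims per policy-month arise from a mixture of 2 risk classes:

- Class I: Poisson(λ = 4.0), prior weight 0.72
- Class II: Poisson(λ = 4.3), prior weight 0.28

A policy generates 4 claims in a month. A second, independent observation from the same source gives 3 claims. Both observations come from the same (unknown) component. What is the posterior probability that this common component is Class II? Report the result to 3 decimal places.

The responsibility of component k is w_k f_k(x) divided by Σ_j w_j f_j(x).
Since both observations come from the same component, the likelihood for component k is f_k(x₁)·f_k(x₂).
  f_I = [e^(−4.0)·4.0^4/4! = 0.195367] × [0.195367] = 0.0381682
  f_II = [e^(−4.3)·4.3^4/4! = 0.193284] × [0.179799] = 0.0347523
Prior × likelihood for each component:
  w_I·f_I = 0.72 × 0.0381682 = 0.0274811
  w_II·f_II = 0.28 × 0.0347523 = 0.00973066
Denominator: 0.0274811 + 0.00973066 = 0.0372118
P(Class II | data) ≈ 0.261

0.261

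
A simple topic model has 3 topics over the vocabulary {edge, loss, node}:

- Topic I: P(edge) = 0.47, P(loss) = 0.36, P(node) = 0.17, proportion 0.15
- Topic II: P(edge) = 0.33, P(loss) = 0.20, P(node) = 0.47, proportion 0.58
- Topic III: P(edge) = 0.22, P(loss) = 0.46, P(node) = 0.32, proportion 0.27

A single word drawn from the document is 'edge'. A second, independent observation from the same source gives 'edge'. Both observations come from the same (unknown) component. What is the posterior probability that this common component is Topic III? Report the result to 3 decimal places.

Posterior ∝ prior × likelihood, so P(k | x) ∝ P(Z=k) f_k(x); normalise over all components.
Since both observations come from the same component, the likelihood for component k is f_k(x₁)·f_k(x₂).
  L_I = [P(edge | comp) = 0.47] × [0.47] = 0.2209
  L_II = [P(edge | comp) = 0.33] × [0.33] = 0.1089
  L_III = [P(edge | comp) = 0.22] × [0.22] = 0.0484
Prior × likelihood for each component:
  P(Z=I)·L_I = 0.15 × 0.2209 = 0.033135
  P(Z=II)·L_II = 0.58 × 0.1089 = 0.063162
  P(Z=III)·L_III = 0.27 × 0.0484 = 0.013068
Denominator: 0.033135 + 0.063162 + 0.013068 = 0.109365
P(Topic III | data) ≈ 0.119

0.119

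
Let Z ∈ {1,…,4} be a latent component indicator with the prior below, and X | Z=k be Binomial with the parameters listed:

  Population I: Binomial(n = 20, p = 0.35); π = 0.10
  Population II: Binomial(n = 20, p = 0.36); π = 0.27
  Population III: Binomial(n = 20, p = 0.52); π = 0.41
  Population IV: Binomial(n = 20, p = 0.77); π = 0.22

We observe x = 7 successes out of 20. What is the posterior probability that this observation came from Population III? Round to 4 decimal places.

0.2564

The responsibility of component k is w_k f_k(x) divided by Σ_j w_j f_j(x).
Component likelihoods at x = 7 successes out of 20:
  f_I = C(20,7)·0.35^7·0.65^13 = 77520·0.000643393·0.00369721 = 0.184401
  f_II = C(20,7)·0.36^7·0.64^13 = 77520·0.000783642·0.00302231 = 0.183599
  f_III = C(20,7)·0.52^7·0.48^13 = 77520·0.0102807·7.18019e-05 = 0.0572233
  f_IV = C(20,7)·0.77^7·0.23^13 = 77520·0.160485·5.04036e-09 = 6.27062e-05
Prior × likelihood for each component:
  w_I·f_I = 0.10 × 0.184401 = 0.0184401
  w_II·f_II = 0.27 × 0.183599 = 0.0495718
  w_III·f_III = 0.41 × 0.0572233 = 0.0234616
  w_IV·f_IV = 0.22 × 6.27062e-05 = 1.37954e-05
Denominator: 0.0184401 + 0.0495718 + 0.0234616 + 1.37954e-05 = 0.0914873
Responsibility of Population III: 0.0234616 / 0.0914873 ≈ 0.2564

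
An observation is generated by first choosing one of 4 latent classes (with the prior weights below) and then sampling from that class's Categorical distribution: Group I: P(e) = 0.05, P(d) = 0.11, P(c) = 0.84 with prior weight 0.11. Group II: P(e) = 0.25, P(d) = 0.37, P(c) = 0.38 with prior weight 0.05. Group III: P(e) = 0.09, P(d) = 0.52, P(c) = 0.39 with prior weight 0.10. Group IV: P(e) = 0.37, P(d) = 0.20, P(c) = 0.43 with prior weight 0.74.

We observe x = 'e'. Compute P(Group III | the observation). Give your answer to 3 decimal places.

0.030

Posterior ∝ prior × likelihood, so P(k | x) ∝ P(Z=k) f_k(x); normalise over all components.
Component likelihoods at x = 'e':
  f_I = P(e | comp) = 0.05
  f_II = P(e | comp) = 0.25
  f_III = P(e | comp) = 0.09
  f_IV = P(e | comp) = 0.37
Weight by the priors:
  P(Z=I)·f_I = 0.11 × 0.05 = 0.0055
  P(Z=II)·f_II = 0.05 × 0.25 = 0.0125
  P(Z=III)·f_III = 0.10 × 0.09 = 0.009
  P(Z=IV)·f_IV = 0.74 × 0.37 = 0.2738
Sum: 0.0055 + 0.0125 + 0.009 + 0.2738 = 0.3008
So the posterior for Group III is 0.009 / 0.3008 ≈ 0.030.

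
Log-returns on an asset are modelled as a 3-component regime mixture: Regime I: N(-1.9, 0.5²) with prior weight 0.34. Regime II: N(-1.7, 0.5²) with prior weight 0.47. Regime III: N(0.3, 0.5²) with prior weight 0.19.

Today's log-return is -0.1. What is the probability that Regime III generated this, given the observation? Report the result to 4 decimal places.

0.9764

By Bayes' theorem, P(k | x) = w_k f_k(x) / Σ_j w_j f_j(x).
Component likelihoods at x = -0.1:
  p_I = (1/(0.5·√(2π)))·exp(−(-0.1−-1.9)²/(2·0.5²)) = 0.797885·exp(-6.48000) = 0.0012238
  p_II = (1/(0.5·√(2π)))·exp(−(-0.1−-1.7)²/(2·0.5²)) = 0.797885·exp(-5.12000) = 0.00476818
  p_III = (1/(0.5·√(2π)))·exp(−(-0.1−0.3)²/(2·0.5²)) = 0.797885·exp(-0.32000) = 0.579383
Prior × likelihood for each component:
  w_I·p_I = 0.34 × 0.0012238 = 0.000416093
  w_II·p_II = 0.47 × 0.00476818 = 0.00224104
  w_III·p_III = 0.19 × 0.579383 = 0.110083
Normaliser: 0.000416093 + 0.00224104 + 0.110083 = 0.11274
So the posterior for Regime III is 0.110083 / 0.11274 ≈ 0.9764.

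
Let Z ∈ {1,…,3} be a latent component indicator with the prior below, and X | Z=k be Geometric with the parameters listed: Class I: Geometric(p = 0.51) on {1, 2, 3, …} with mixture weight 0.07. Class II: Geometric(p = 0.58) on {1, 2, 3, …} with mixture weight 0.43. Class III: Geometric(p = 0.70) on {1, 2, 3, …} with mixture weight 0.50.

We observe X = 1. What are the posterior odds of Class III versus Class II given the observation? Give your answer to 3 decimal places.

1.403

Since P(k|x) ∝ π_k f_k(x), the posterior odds are π_i f_i(x) / (π_j f_j(x)).
Component likelihoods at x = 1:
  L_I = 0.51·(1−0.51)^0 = 0.51·1 = 0.51
  L_II = 0.58·(1−0.58)^0 = 0.58·1 = 0.58
  L_III = 0.70·(1−0.70)^0 = 0.70·1 = 0.7
Posterior odds = (π_III·L_III) / (π_II·L_II) = (0.50·0.7) / (0.43·0.58) = 0.35 / 0.2494 ≈ 1.403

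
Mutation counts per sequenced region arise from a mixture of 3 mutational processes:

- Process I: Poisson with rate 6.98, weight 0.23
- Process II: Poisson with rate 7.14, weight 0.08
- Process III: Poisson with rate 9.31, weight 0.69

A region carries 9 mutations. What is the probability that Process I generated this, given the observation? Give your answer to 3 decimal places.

0.190

Apply Bayes' rule: the posterior for each component is proportional to its prior times its likelihood at x.
Poisson probabilities:
  f_I = 0.100823
  f_II = 0.105356
  f_III = 0.13107
Unnormalised posteriors:
  π_I·f_I = 0.23 × 0.100823 = 0.0231893
  π_II·f_II = 0.08 × 0.105356 = 0.00842846
  π_III·f_III = 0.69 × 0.13107 = 0.0904381
Evidence: 0.0231893 + 0.00842846 + 0.0904381 = 0.122056
So the posterior for Process I is 0.0231893 / 0.122056 ≈ 0.190.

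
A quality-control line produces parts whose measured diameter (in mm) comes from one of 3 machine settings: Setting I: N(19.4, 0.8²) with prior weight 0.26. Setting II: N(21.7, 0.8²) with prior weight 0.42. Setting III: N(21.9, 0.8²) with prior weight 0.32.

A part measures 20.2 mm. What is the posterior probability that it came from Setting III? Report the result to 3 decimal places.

P(component k | x) = π_k·f_k(x) / marginal(x), where marginal(x) = Σ_j π_j·f_j(x).
Component likelihoods at x = 20.2 mm:
  f_I = (1/(0.8·√(2π)))·exp(−(20.2−19.4)²/(2·0.8²)) = 0.498678·exp(-0.50000) = 0.302463
  f_II = (1/(0.8·√(2π)))·exp(−(20.2−21.7)²/(2·0.8²)) = 0.498678·exp(-1.75781) = 0.0859828
  f_III = (1/(0.8·√(2π)))·exp(−(20.2−21.9)²/(2·0.8²)) = 0.498678·exp(-2.25781) = 0.0521512
Unnormalised posteriors:
  π_I·f_I = 0.26 × 0.302463 = 0.0786405
  π_II·f_II = 0.42 × 0.0859828 = 0.0361128
  π_III·f_III = 0.32 × 0.0521512 = 0.0166884
Evidence: 0.0786405 + 0.0361128 + 0.0166884 = 0.131442
So the posterior for Setting III is 0.0166884 / 0.131442 ≈ 0.127.

0.127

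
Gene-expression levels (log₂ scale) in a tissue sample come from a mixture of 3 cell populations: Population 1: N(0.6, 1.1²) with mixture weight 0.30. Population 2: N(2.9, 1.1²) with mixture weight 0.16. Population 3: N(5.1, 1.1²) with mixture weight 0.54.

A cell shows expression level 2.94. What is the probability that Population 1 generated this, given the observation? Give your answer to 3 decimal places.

0.116

Apply Bayes' rule: the posterior for each component is proportional to its prior times its likelihood at x.
Component likelihoods at x = 2.94:
  f_1 = 0.0377453
  f_2 = 0.362435
  f_3 = 0.0527505
Multiply by the mixture weights:
  π_1·f_1 = 0.30 × 0.0377453 = 0.0113236
  π_2·f_2 = 0.16 × 0.362435 = 0.0579896
  π_3·f_3 = 0.54 × 0.0527505 = 0.0284853
Normaliser: 0.0113236 + 0.0579896 + 0.0284853 = 0.0977985
So the posterior for Population 1 is 0.0113236 / 0.0977985 ≈ 0.116.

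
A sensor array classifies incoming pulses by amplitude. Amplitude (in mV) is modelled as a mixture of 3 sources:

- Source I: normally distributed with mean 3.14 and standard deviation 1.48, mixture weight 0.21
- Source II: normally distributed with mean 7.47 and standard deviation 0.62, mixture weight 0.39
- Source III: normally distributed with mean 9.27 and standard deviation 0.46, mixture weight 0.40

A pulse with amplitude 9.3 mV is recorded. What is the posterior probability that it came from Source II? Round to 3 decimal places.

By Bayes' theorem, P(k | x) = π_k f_k(x) / Σ_j π_j f_j(x).
Evaluate each component's likelihood at the observed value:
  L_I = 4.66528e-05
  L_II = 0.0082552
  L_III = 0.865423
Weight by the priors:
  π_I·L_I = 0.21 × 4.66528e-05 = 9.79709e-06
  π_II·L_II = 0.39 × 0.0082552 = 0.00321953
  π_III·L_III = 0.40 × 0.865423 = 0.346169
Evidence: 9.79709e-06 + 0.00321953 + 0.346169 = 0.349399
P(Source II | data) = 0.00321953 / 0.349399 ≈ 0.009

0.009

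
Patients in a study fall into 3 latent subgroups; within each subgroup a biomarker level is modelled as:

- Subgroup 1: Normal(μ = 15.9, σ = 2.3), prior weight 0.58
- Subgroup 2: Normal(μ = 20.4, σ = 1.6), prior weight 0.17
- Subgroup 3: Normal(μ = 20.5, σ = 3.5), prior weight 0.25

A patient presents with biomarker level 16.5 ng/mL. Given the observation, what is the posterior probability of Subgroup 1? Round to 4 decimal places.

0.8512

By Bayes' theorem, P(k | x) = w_k f_k(x) / Σ_j w_j f_j(x).
Evaluate each component's likelihood at the observed value:
  f_1 = 0.16765
  f_2 = 0.0127829
  f_3 = 0.0593227
Unnormalised posteriors:
  w_1·f_1 = 0.58 × 0.16765 = 0.0972373
  w_2·f_2 = 0.17 × 0.0127829 = 0.0021731
  w_3·f_3 = 0.25 × 0.0593227 = 0.0148307
Sum: 0.0972373 + 0.0021731 + 0.0148307 = 0.114241
So the posterior for Subgroup 1 is 0.0972373 / 0.114241 ≈ 0.8512.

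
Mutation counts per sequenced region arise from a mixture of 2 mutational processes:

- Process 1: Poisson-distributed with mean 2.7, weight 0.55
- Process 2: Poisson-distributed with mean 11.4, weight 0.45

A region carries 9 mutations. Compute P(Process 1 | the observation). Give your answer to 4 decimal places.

P(component k | x) = w_k·f_k(x) / marginal(x), where marginal(x) = Σ_j w_j·f_j(x).
Poisson probabilities:
  f_1 = e^(−2.7)·2.7^9/9! = 0.00141226
  f_2 = e^(−11.4)·11.4^9/9! = 0.100328
Weight by the priors:
  w_1·f_1 = 0.55 × 0.00141226 = 0.000776745
  w_2·f_2 = 0.45 × 0.100328 = 0.0451477
Marginal: 0.000776745 + 0.0451477 = 0.0459245
P(Process 1 | 9 mutations) ≈ 0.0169

0.0169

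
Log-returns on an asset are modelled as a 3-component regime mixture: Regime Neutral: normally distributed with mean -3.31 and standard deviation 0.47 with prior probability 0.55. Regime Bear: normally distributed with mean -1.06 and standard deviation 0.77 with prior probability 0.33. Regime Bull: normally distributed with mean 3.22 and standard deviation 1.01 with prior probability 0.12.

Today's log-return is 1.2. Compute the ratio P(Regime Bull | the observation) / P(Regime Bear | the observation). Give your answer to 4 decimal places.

2.7854

Posterior odds = (w_i f_i(x)) / (w_j f_j(x)); the normalising sum cancels.
Normal densities:
  f_Neutral = 8.59528e-21
  f_Bear = 0.00697881
  f_Bull = 0.0534564
0.00641477 / 0.00230301 ≈ 2.7854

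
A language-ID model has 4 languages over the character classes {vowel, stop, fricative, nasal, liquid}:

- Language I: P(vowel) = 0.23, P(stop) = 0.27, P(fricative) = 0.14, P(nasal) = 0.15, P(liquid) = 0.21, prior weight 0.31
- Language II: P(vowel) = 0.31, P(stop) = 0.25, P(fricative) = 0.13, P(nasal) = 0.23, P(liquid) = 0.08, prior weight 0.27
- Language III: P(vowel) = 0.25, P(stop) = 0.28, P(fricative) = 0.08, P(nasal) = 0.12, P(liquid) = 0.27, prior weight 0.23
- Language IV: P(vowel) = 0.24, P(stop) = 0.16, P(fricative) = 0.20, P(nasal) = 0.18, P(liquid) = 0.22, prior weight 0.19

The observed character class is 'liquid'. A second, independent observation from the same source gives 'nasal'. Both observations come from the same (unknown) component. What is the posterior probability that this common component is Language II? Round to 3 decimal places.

0.167

Posterior ∝ prior × likelihood, so P(k | x) ∝ P(Z=k) f_k(x); normalise over all components.
Since both observations come from the same component, the likelihood for component k is f_k(x₁)·f_k(x₂).
  p_I = [P(liquid | comp) = 0.21] × [0.15] = 0.0315
  p_II = [P(liquid | comp) = 0.08] × [0.23] = 0.0184
  p_III = [P(liquid | comp) = 0.27] × [0.12] = 0.0324
  p_IV = [P(liquid | comp) = 0.22] × [0.18] = 0.0396
Weight by the priors:
  P(Z=I)·p_I = 0.31 × 0.0315 = 0.009765
  P(Z=II)·p_II = 0.27 × 0.0184 = 0.004968
  P(Z=III)·p_III = 0.23 × 0.0324 = 0.007452
  P(Z=IV)·p_IV = 0.19 × 0.0396 = 0.007524
Marginal: 0.009765 + 0.004968 + 0.007452 + 0.007524 = 0.029709
So the posterior for Language II is 0.004968 / 0.029709 ≈ 0.167.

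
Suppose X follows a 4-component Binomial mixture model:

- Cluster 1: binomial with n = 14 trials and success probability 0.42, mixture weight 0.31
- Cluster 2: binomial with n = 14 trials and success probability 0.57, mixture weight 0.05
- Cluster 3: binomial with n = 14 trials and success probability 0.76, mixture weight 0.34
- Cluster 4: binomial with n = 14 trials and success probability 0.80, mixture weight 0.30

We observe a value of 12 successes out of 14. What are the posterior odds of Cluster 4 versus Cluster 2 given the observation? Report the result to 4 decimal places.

Only the two components matter; the odds are (P(Z=i) f_i(x)) / (P(Z=j) f_j(x)).
Component likelihoods at x = 12 successes out of 14:
  L_1 = 0.000922335
  L_2 = 0.0197914
  L_3 = 0.194638
  L_4 = 0.250139
Odds = (0.30/0.05) × (0.250139/0.0197914) = 6 × 12.6388 ≈ 75.8326

75.8326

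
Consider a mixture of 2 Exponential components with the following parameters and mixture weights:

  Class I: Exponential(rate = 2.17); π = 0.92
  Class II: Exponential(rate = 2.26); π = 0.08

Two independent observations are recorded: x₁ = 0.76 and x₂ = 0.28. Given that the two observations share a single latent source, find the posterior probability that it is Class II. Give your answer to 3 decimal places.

0.079

The responsibility of component k is P(Z=k) f_k(x) divided by Σ_j P(Z=j) f_j(x).
Since both observations come from the same component, the likelihood for component k is f_k(x₁)·f_k(x₂).
  L_I = [0.417082] × [1.1819] = 0.492951
  L_II = [0.405662] × [1.20029] = 0.486913
Weight by the priors:
  P(Z=I)·L_I = 0.92 × 0.492951 = 0.453515
  P(Z=II)·L_II = 0.08 × 0.486913 = 0.038953
Normaliser: 0.453515 + 0.038953 = 0.492468
P(Class II | data) ≈ 0.079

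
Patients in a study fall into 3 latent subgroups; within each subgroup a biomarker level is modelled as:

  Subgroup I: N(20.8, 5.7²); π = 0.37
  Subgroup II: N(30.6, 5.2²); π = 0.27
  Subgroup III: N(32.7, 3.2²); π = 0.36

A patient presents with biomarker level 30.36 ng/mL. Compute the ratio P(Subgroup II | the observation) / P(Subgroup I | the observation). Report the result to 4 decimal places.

3.2614

Posterior odds = (π_i f_i(x)) / (π_j f_j(x)); the normalising sum cancels.
Evaluate each component's likelihood at the observed value:
  f_I = (1/(5.7·√(2π)))·exp(−(30.36−20.8)²/(2·5.7²)) = 0.069990·exp(-1.40649) = 0.0171477
  f_II = (1/(5.2·√(2π)))·exp(−(30.36−30.6)²/(2·5.2²)) = 0.076720·exp(-0.00107) = 0.076638
  f_III = (1/(3.2·√(2π)))·exp(−(30.36−32.7)²/(2·3.2²)) = 0.124669·exp(-0.26736) = 0.0954214
Odds = (0.27/0.37) × (0.076638/0.0171477) = 0.72973 × 4.46929 ≈ 3.2614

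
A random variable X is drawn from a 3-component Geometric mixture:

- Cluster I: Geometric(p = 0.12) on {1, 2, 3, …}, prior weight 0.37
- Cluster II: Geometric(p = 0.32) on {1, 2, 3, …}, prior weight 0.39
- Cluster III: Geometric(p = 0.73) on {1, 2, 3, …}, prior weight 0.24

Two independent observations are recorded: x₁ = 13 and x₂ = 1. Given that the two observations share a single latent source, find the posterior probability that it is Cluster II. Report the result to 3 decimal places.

P(component k | x) = w_k·f_k(x) / marginal(x), where marginal(x) = Σ_j w_j·f_j(x).
Since both observations come from the same component, the likelihood for component k is f_k(x₁)·f_k(x₂).
  f_I = [0.0258805] × [0.12] = 0.00310566
  f_II = [0.00312793] × [0.32] = 0.00100094
  f_III = [1.09569e-07] × [0.73] = 7.99854e-08
Unnormalised posteriors:
  w_I·f_I = 0.37 × 0.00310566 = 0.0011491
  w_II·f_II = 0.39 × 0.00100094 = 0.000390366
  w_III·f_III = 0.24 × 7.99854e-08 = 1.91965e-08
Denominator: 0.0011491 + 0.000390366 + 1.91965e-08 = 0.00153948
So the posterior for Cluster II is 0.000390366 / 0.00153948 ≈ 0.254.

0.254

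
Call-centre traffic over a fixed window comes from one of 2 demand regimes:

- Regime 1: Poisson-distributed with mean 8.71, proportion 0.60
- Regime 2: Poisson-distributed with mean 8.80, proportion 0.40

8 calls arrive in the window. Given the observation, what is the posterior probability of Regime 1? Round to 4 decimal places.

0.6019

The responsibility of component k is P(Z=k) f_k(x) divided by Σ_j P(Z=j) f_j(x).
Poisson probabilities:
  L_1 = e^(−8.71)·8.71^8/8! = 0.135494
  L_2 = e^(−8.80)·8.80^8/8! = 0.134446
Prior × likelihood for each component:
  P(Z=1)·L_1 = 0.60 × 0.135494 = 0.0812963
  P(Z=2)·L_2 = 0.40 × 0.134446 = 0.0537786
Denominator: 0.0812963 + 0.0537786 = 0.135075
P(Regime 1 | data) = 0.0812963 / 0.135075 ≈ 0.6019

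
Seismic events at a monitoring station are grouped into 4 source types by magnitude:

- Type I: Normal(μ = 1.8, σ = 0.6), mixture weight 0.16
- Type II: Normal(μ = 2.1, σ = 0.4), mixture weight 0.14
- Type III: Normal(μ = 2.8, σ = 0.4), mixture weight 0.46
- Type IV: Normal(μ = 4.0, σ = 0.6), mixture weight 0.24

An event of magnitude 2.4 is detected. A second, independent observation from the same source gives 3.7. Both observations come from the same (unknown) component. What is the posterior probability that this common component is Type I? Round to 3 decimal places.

0.011

Posterior ∝ prior × likelihood, so P(k | x) ∝ w_k f_k(x); normalise over all components.
Since both observations come from the same component, the likelihood for component k is f_k(x₁)·f_k(x₂).
  L_I = [(1/(0.6·√(2π)))·exp(−(2.4−1.8)²/(2·0.6²)) = 0.664904·exp(-0.50000) = 0.403285] × [0.00441829] = 0.00178183
  L_II = [(1/(0.4·√(2π)))·exp(−(2.4−2.1)²/(2·0.4²)) = 0.997356·exp(-0.28125) = 0.752844] × [0.000334576] = 0.000251883
  L_III = [(1/(0.4·√(2π)))·exp(−(2.4−2.8)²/(2·0.4²)) = 0.997356·exp(-0.50000) = 0.604927] × [0.0793491] = 0.0480004
  L_IV = [(1/(0.6·√(2π)))·exp(−(2.4−4.0)²/(2·0.6²)) = 0.664904·exp(-3.55556) = 0.0189933] × [0.586776] = 0.0111448
Multiply by the mixture weights:
  w_I·L_I = 0.16 × 0.00178183 = 0.000285093
  w_II·L_II = 0.14 × 0.000251883 = 3.52636e-05
  w_III·L_III = 0.46 × 0.0480004 = 0.0220802
  w_IV·L_IV = 0.24 × 0.0111448 = 0.00267475
Denominator: 0.000285093 + 3.52636e-05 + 0.0220802 + 0.00267475 = 0.0250753
P(Type I | x) ≈ 0.011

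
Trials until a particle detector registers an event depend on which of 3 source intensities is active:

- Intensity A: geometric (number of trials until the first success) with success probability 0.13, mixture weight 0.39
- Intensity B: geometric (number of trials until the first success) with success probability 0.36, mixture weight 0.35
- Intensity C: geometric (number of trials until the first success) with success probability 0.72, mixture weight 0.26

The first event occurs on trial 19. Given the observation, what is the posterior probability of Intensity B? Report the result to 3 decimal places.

0.010

Posterior ∝ prior × likelihood, so P(k | x) ∝ π_k f_k(x); normalise over all components.
Component likelihoods at x = 19:
  L_A = 0.13·(1−0.13)^18 = 0.13·0.0815355 = 0.0105996
  L_B = 0.36·(1−0.36)^18 = 0.36·0.000324519 = 0.000116827
  L_C = 0.72·(1−0.72)^18 = 0.72·1.11904e-10 = 8.05707e-11
Unnormalised posteriors:
  π_A·L_A = 0.39 × 0.0105996 = 0.00413385
  π_B·L_B = 0.35 × 0.000116827 = 4.08893e-05
  π_C·L_C = 0.26 × 8.05707e-11 = 2.09484e-11
Sum: 0.00413385 + 4.08893e-05 + 2.09484e-11 = 0.00417474
P(Intensity B | data) = 4.08893e-05 / 0.00417474 ≈ 0.010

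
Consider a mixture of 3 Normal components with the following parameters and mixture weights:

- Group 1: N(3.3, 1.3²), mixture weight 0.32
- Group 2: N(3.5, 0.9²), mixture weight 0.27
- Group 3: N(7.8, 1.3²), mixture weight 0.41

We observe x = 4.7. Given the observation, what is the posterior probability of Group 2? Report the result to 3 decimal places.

By Bayes' theorem, P(k | x) = P(Z=k) f_k(x) / Σ_j P(Z=j) f_j(x).
Evaluate each component's likelihood at the observed value:
  L_1 = (1/(1.3·√(2π)))·exp(−(4.7−3.3)²/(2·1.3²)) = 0.306879·exp(-0.57988) = 0.171841
  L_2 = (1/(0.9·√(2π)))·exp(−(4.7−3.5)²/(2·0.9²)) = 0.443269·exp(-0.88889) = 0.182233
  L_3 = (1/(1.3·√(2π)))·exp(−(4.7−7.8)²/(2·1.3²)) = 0.306879·exp(-2.84320) = 0.0178724
Multiply by the mixture weights:
  P(Z=1)·L_1 = 0.32 × 0.171841 = 0.0549892
  P(Z=2)·L_2 = 0.27 × 0.182233 = 0.049203
  P(Z=3)·L_3 = 0.41 × 0.0178724 = 0.00732768
Marginal: 0.0549892 + 0.049203 + 0.00732768 = 0.11152
So the posterior for Group 2 is 0.049203 / 0.11152 ≈ 0.441.

0.441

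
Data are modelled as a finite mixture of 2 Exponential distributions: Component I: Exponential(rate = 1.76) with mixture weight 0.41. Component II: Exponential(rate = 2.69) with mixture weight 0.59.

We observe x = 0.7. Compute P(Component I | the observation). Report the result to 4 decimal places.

Posterior ∝ prior × likelihood, so P(k | x) ∝ π_k f_k(x); normalise over all components.
Exponential densities:
  p_I = 0.513407
  p_II = 0.409238
Unnormalised posteriors:
  π_I·p_I = 0.41 × 0.513407 = 0.210497
  π_II·p_II = 0.59 × 0.409238 = 0.24145
Marginal: 0.210497 + 0.24145 = 0.451947
P(Component I | the observation) = 0.210497 / 0.451947 ≈ 0.4658

0.4658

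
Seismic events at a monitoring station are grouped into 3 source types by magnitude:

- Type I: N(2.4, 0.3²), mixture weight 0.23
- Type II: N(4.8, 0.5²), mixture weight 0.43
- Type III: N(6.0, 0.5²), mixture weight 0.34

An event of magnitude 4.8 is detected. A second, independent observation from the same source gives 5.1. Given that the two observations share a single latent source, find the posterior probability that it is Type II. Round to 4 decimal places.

P(component k | x) = π_k·f_k(x) / marginal(x), where marginal(x) = Σ_j π_j·f_j(x).
Since both observations come from the same component, the likelihood for component k is f_k(x₁)·f_k(x₂).
  f_I = [(1/(0.3·√(2π)))·exp(−(4.8−2.4)²/(2·0.3²)) = 1.329808·exp(-32.00000) = 1.68409e-14] × [3.42659e-18] = 5.77069e-32
  f_II = [(1/(0.5·√(2π)))·exp(−(4.8−4.8)²/(2·0.5²)) = 0.797885·exp(-0.00000) = 0.797885] × [0.666449] = 0.53175
  f_III = [(1/(0.5·√(2π)))·exp(−(4.8−6.0)²/(2·0.5²)) = 0.797885·exp(-2.88000) = 0.0447891] × [0.1579] = 0.00707221
Multiply by the mixture weights:
  π_I·f_I = 0.23 × 5.77069e-32 = 1.32726e-32
  π_II·f_II = 0.43 × 0.53175 = 0.228652
  π_III·f_III = 0.34 × 0.00707221 = 0.00240455
Normaliser: 1.32726e-32 + 0.228652 + 0.00240455 = 0.231057
P(Type II | x) ≈ 0.9896

0.9896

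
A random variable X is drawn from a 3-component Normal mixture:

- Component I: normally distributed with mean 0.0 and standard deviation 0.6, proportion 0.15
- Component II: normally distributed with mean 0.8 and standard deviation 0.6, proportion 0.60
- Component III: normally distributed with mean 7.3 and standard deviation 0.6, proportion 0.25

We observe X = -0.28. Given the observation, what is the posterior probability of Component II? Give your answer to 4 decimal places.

By Bayes' theorem, P(k | x) = P(Z=k) f_k(x) / Σ_j P(Z=j) f_j(x).
Component likelihoods at x = -0.28:
  L_I = (1/(0.6·√(2π)))·exp(−(-0.28−0.0)²/(2·0.6²)) = 0.664904·exp(-0.10889) = 0.596306
  L_II = (1/(0.6·√(2π)))·exp(−(-0.28−0.8)²/(2·0.6²)) = 0.664904·exp(-1.62000) = 0.131584
  L_III = (1/(0.6·√(2π)))·exp(−(-0.28−7.3)²/(2·0.6²)) = 0.664904·exp(-79.80056) = 1.46493e-35
Unnormalised posteriors:
  P(Z=I)·L_I = 0.15 × 0.596306 = 0.0894459
  P(Z=II)·L_II = 0.60 × 0.131584 = 0.0789502
  P(Z=III)·L_III = 0.25 × 1.46493e-35 = 3.66233e-36
Sum: 0.0894459 + 0.0789502 + 3.66233e-36 = 0.168396
So the posterior for Component II is 0.0789502 / 0.168396 ≈ 0.4688.

0.4688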